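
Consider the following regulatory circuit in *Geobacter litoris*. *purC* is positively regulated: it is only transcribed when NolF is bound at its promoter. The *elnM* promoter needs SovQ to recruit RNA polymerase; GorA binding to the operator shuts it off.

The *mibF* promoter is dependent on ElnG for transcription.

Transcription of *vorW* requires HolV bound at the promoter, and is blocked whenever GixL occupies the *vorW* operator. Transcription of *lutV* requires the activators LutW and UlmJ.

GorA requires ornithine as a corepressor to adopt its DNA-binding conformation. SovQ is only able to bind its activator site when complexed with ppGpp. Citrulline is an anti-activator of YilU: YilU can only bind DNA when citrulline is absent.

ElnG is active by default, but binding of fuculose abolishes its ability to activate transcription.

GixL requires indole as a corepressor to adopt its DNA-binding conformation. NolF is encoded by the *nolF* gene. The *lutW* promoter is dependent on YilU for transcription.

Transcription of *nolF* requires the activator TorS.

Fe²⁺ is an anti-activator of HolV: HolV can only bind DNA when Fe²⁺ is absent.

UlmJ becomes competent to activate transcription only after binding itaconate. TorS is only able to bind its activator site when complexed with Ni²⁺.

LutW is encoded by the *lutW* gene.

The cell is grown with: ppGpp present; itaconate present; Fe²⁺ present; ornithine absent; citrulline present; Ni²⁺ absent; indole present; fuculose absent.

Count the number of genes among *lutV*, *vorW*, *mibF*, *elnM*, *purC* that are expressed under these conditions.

Citrulline is present, so YilU is inactive.
Required activator YilU is absent, so *lutW* is not transcribed.
So LutW is not produced.
Itaconate is present, so UlmJ is active.
Required activator LutW is absent, so *lutV* is not transcribed.
→ *lutV* is OFF.
Indole is present, so GixL is active.
Fe²⁺ is present, so HolV is inactive.
With repressor GixL bound, *vorW* is not transcribed.
→ *vorW* is OFF.
Fuculose is absent, so ElnG is active.
No repressor is bound and ElnG is active, so *mibF* is transcribed.
→ *mibF* is ON.
Ornithine is absent, so GorA is inactive.
ppGpp is present, so SovQ is active.
No repressor is bound and SovQ is active, so *elnM* is transcribed.
→ *elnM* is ON.
Ni²⁺ is absent, so TorS is inactive.
Required activator TorS is absent, so *nolF* is not transcribed.
So NolF is not produced.
Required activator NolF is absent, so *purC* is not transcribed.
→ *purC* is OFF.
2 of the 5 genes are transcribed.

2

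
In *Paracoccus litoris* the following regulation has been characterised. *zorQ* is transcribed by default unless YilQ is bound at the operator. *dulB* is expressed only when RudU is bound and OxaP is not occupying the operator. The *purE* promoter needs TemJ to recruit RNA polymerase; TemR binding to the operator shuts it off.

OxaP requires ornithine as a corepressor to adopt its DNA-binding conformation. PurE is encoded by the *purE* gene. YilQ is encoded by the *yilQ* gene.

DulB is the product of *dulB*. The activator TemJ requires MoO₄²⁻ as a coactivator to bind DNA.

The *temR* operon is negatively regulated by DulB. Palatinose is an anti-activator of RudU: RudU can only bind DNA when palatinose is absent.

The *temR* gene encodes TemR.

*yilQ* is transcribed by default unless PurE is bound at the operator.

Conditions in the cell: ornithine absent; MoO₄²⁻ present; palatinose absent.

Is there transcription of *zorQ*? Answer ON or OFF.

Ornithine is absent, so OxaP is inactive.
Palatinose is absent, so RudU is active.
No repressor is bound and RudU is active, so *dulB* is transcribed.
So DulB is produced and active.
With repressor DulB bound, *temR* is not transcribed.
So TemR is not produced.
MoO₄²⁻ is present, so TemJ is active.
No repressor is bound and TemJ is active, so *purE* is transcribed.
So PurE is produced and active.
With repressor PurE bound, *yilQ* is not transcribed.
So YilQ is not produced.
With no repressor bound, *zorQ* is transcribed.

ON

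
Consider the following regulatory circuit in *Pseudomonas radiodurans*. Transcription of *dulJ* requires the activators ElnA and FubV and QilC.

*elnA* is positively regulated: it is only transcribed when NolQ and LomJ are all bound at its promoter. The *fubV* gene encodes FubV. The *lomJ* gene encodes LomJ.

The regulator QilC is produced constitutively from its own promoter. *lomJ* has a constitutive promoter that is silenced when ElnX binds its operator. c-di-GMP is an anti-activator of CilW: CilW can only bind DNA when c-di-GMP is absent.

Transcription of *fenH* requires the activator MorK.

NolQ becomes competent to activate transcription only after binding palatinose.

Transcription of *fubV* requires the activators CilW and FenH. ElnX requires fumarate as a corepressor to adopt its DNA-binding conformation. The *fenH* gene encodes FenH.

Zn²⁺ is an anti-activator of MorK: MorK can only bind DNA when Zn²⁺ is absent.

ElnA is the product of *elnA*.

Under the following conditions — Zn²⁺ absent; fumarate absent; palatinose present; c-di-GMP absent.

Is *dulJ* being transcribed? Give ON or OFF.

Palatinose is present, so NolQ is active.
Fumarate is absent, so ElnX is inactive.
With no repressor bound, *lomJ* is transcribed.
So LomJ is produced and active.
No repressor is bound and NolQ and LomJ are active, so *elnA* is transcribed.
So ElnA is produced and active.
c-di-GMP is absent, so CilW is active.
Zn²⁺ is absent, so MorK is active.
No repressor is bound and MorK is active, so *fenH* is transcribed.
So FenH is produced and active.
No repressor is bound and CilW and FenH are active, so *fubV* is transcribed.
So FubV is produced and active.
QilC is produced constitutively and is active.
No repressor is bound and ElnA and FubV and QilC are active, so *dulJ* is transcribed.

ON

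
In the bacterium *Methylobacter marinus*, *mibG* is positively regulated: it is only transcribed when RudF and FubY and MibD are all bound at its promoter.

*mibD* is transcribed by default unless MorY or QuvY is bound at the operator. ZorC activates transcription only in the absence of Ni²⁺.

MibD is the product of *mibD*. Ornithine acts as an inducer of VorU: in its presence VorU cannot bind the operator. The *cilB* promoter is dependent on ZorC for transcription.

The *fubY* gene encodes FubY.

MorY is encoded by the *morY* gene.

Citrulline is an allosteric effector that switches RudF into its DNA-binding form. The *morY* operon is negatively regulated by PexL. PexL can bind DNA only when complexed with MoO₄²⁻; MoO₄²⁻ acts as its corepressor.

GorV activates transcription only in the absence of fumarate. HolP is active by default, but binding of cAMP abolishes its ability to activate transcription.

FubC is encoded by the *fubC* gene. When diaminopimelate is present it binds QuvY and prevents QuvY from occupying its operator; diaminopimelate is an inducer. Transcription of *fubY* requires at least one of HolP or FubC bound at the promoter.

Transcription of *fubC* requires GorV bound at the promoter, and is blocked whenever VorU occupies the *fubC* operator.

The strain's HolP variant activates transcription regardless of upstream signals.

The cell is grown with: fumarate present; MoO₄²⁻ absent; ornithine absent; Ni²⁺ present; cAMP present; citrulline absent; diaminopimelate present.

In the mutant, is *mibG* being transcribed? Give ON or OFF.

Citrulline is absent, so RudF is inactive.
HolP is constitutively active in this strain.
Ornithine is absent, so VorU is active.
Fumarate is present, so GorV is inactive.
With repressor VorU bound, *fubC* is not transcribed.
So FubC is not produced.
Activator HolP is present, so *fubY* is transcribed.
So FubY is produced and active.
MoO₄²⁻ is absent, so PexL is inactive.
With no repressor bound, *morY* is transcribed.
So MorY is produced and active.
Diaminopimelate is present, so QuvY is inactive.
With repressor MorY bound, *mibD* is not transcribed.
So MibD is not produced.
Required activator RudF is absent, so *mibG* is not transcribed.

OFF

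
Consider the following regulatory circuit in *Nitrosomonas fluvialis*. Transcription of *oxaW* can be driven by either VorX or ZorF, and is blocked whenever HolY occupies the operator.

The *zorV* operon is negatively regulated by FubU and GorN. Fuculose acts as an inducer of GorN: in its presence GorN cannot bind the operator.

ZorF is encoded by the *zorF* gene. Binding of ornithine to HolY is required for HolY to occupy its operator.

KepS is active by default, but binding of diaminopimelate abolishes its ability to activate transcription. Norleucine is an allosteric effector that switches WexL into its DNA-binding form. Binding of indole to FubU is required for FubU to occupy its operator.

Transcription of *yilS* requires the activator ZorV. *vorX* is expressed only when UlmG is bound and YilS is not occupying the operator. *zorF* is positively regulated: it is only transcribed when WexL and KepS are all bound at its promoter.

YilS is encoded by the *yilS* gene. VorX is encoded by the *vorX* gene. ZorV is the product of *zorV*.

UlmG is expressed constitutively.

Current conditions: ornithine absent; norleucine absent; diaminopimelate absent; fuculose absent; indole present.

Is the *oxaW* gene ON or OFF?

Indole is present, so FubU is active.
Fuculose is absent, so GorN is active.
With repressor FubU bound, *zorV* is not transcribed.
So ZorV is not produced.
Required activator ZorV is absent, so *yilS* is not transcribed.
So YilS is not produced.
UlmG is produced constitutively and is active.
No repressor is bound and UlmG is active, so *vorX* is transcribed.
So VorX is produced and active.
Norleucine is absent, so WexL is inactive.
Diaminopimelate is absent, so KepS is active.
Required activator WexL is absent, so *zorF* is not transcribed.
So ZorF is not produced.
Ornithine is absent, so HolY is inactive.
Activator VorX is present, so *oxaW* is transcribed.

ON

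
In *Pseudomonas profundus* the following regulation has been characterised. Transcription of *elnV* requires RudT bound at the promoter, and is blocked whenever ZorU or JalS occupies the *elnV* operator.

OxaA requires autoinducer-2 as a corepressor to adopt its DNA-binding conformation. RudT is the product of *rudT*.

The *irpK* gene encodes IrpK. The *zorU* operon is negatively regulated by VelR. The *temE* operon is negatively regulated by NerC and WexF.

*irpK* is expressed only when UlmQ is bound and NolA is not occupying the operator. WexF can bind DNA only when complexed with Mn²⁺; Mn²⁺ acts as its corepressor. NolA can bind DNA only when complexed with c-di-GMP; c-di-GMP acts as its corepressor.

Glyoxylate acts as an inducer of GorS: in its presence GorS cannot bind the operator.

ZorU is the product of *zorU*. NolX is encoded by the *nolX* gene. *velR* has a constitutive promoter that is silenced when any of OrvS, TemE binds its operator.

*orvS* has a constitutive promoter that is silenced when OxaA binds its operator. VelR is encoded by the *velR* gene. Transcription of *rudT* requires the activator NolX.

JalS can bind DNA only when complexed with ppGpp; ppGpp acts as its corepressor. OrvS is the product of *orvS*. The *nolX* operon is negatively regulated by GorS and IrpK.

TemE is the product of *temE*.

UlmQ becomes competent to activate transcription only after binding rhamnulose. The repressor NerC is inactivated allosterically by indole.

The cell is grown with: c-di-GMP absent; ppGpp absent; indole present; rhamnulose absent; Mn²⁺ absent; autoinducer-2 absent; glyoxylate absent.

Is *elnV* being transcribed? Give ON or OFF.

OFF

Autoinducer-2 is absent, so OxaA is inactive.
With no repressor bound, *orvS* is transcribed.
So OrvS is produced and active.
Indole is present, so NerC is inactive.
Mn²⁺ is absent, so WexF is inactive.
With no repressor bound, *temE* is transcribed.
So TemE is produced and active.
With repressor OrvS bound, *velR* is not transcribed.
So VelR is not produced.
With no repressor bound, *zorU* is transcribed.
So ZorU is produced and active.
ppGpp is absent, so JalS is inactive.
Glyoxylate is absent, so GorS is active.
Rhamnulose is absent, so UlmQ is inactive.
c-di-GMP is absent, so NolA is inactive.
Required activator UlmQ is absent, so *irpK* is not transcribed.
So IrpK is not produced.
With repressor GorS bound, *nolX* is not transcribed.
So NolX is not produced.
Required activator NolX is absent, so *rudT* is not transcribed.
So RudT is not produced.
With repressor ZorU bound, *elnV* is not transcribed.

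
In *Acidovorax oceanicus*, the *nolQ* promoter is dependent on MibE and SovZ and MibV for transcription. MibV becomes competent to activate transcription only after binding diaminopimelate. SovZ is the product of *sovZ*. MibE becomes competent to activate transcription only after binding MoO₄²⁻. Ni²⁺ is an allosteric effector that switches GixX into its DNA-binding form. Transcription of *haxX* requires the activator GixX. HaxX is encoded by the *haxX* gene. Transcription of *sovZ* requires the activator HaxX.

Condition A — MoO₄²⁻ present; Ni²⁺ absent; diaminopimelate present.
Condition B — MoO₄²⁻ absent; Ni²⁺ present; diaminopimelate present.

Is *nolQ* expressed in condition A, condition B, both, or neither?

Condition A:
MoO₄²⁻ is present, so MibE is active.
Ni²⁺ is absent, so GixX is inactive.
Required activator GixX is absent, so *haxX* is not transcribed.
So HaxX is not produced.
Required activator HaxX is absent, so *sovZ* is not transcribed.
So SovZ is not produced.
Diaminopimelate is present, so MibV is active.
Required activator SovZ is absent, so *nolQ* is not transcribed.
→ *nolQ* is OFF in A.
Condition B:
MoO₄²⁻ is absent, so MibE is inactive.
Ni²⁺ is present, so GixX is active.
No repressor is bound and GixX is active, so *haxX* is transcribed.
So HaxX is produced and active.
No repressor is bound and HaxX is active, so *sovZ* is transcribed.
So SovZ is produced and active.
Diaminopimelate is present, so MibV is active.
Required activator MibE is absent, so *nolQ* is not transcribed.
→ *nolQ* is OFF in B.

neither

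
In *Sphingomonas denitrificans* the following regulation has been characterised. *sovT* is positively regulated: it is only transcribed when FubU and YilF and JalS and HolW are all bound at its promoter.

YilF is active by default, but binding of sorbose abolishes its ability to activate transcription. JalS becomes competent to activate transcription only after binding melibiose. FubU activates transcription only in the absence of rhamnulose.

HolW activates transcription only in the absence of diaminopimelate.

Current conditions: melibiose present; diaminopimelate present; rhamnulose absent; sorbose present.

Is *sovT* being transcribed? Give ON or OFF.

Rhamnulose is absent, so FubU is active.
Sorbose is present, so YilF is inactive.
Melibiose is present, so JalS is active.
Diaminopimelate is present, so HolW is inactive.
Required activator YilF is absent, so *sovT* is not transcribed.

OFF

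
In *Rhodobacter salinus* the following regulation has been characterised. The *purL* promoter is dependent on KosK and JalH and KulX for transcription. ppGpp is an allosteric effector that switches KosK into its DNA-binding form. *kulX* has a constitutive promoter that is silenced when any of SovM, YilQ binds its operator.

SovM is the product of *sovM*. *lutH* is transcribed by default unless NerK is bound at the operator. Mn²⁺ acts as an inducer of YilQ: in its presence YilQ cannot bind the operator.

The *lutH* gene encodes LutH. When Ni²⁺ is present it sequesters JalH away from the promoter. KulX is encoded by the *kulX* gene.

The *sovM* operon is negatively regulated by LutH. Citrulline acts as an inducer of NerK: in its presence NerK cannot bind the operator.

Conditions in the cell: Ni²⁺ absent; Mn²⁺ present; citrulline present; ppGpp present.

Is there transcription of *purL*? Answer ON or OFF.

ppGpp is present, so KosK is active.
Ni²⁺ is absent, so JalH is active.
Citrulline is present, so NerK is inactive.
With no repressor bound, *lutH* is transcribed.
So LutH is produced and active.
With repressor LutH bound, *sovM* is not transcribed.
So SovM is not produced.
Mn²⁺ is present, so YilQ is inactive.
With no repressor bound, *kulX* is transcribed.
So KulX is produced and active.
No repressor is bound and KosK and JalH and KulX are active, so *purL* is transcribed.

ON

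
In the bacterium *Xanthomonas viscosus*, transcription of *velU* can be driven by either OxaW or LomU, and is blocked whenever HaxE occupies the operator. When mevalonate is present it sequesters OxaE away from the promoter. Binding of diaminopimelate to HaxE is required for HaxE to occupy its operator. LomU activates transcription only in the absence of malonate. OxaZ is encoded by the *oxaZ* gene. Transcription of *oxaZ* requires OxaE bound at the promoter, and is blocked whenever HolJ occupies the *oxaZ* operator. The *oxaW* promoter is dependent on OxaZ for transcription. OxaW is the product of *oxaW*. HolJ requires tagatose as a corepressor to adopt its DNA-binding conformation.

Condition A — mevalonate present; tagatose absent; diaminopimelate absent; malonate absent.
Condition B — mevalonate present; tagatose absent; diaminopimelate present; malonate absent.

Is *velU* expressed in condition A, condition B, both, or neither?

A only

Condition A:
Mevalonate is present, so OxaE is inactive.
Tagatose is absent, so HolJ is inactive.
Required activator OxaE is absent, so *oxaZ* is not transcribed.
So OxaZ is not produced.
Required activator OxaZ is absent, so *oxaW* is not transcribed.
So OxaW is not produced.
Diaminopimelate is absent, so HaxE is inactive.
Malonate is absent, so LomU is active.
Activator LomU is present, so *velU* is transcribed.
→ *velU* is ON in A.
Condition B:
Mevalonate is present, so OxaE is inactive.
Tagatose is absent, so HolJ is inactive.
Required activator OxaE is absent, so *oxaZ* is not transcribed.
So OxaZ is not produced.
Required activator OxaZ is absent, so *oxaW* is not transcribed.
So OxaW is not produced.
Diaminopimelate is present, so HaxE is active.
Malonate is absent, so LomU is active.
With repressor HaxE bound, *velU* is not transcribed.
→ *velU* is OFF in B.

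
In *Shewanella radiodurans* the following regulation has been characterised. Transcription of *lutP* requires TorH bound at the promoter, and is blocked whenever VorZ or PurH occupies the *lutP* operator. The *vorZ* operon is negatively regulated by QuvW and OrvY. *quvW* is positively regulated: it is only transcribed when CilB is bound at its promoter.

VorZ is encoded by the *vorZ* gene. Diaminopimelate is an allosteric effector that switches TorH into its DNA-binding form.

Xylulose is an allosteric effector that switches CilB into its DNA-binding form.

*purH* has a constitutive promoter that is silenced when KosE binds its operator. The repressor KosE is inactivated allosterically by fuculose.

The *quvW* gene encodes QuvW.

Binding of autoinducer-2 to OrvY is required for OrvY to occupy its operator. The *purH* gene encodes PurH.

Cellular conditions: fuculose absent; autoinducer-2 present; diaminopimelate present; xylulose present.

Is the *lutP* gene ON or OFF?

ON

Diaminopimelate is present, so TorH is active.
Xylulose is present, so CilB is active.
No repressor is bound and CilB is active, so *quvW* is transcribed.
So QuvW is produced and active.
Autoinducer-2 is present, so OrvY is active.
With repressor QuvW bound, *vorZ* is not transcribed.
So VorZ is not produced.
Fuculose is absent, so KosE is active.
With repressor KosE bound, *purH* is not transcribed.
So PurH is not produced.
No repressor is bound and TorH is active, so *lutP* is transcribed.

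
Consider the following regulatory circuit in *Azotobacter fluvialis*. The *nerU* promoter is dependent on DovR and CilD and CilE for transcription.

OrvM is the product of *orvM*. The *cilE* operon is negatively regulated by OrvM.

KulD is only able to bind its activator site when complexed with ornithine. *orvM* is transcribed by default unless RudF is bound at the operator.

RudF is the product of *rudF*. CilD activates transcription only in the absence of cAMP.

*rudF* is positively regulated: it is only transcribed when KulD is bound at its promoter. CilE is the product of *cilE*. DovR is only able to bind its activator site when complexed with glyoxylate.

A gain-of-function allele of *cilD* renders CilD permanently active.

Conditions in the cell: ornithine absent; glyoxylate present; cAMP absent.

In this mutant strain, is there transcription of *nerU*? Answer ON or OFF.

OFF

Glyoxylate is present, so DovR is active.
CilD is constitutively active in this strain.
Ornithine is absent, so KulD is inactive.
Required activator KulD is absent, so *rudF* is not transcribed.
So RudF is not produced.
With no repressor bound, *orvM* is transcribed.
So OrvM is produced and active.
With repressor OrvM bound, *cilE* is not transcribed.
So CilE is not produced.
Required activator CilE is absent, so *nerU* is not transcribed.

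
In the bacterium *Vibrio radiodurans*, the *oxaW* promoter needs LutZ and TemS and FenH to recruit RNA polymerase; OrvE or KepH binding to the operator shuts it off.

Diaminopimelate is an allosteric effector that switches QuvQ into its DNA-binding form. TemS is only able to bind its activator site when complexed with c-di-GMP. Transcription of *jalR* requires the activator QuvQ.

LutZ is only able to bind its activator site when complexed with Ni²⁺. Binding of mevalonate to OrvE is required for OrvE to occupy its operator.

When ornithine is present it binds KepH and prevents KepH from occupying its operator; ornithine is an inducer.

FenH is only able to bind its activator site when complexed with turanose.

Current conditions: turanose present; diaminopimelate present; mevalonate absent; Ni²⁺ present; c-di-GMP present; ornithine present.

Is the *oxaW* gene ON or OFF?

ON

Ni²⁺ is present, so LutZ is active.
c-di-GMP is present, so TemS is active.
Mevalonate is absent, so OrvE is inactive.
Turanose is present, so FenH is active.
Ornithine is present, so KepH is inactive.
No repressor is bound and LutZ and TemS and FenH are active, so *oxaW* is transcribed.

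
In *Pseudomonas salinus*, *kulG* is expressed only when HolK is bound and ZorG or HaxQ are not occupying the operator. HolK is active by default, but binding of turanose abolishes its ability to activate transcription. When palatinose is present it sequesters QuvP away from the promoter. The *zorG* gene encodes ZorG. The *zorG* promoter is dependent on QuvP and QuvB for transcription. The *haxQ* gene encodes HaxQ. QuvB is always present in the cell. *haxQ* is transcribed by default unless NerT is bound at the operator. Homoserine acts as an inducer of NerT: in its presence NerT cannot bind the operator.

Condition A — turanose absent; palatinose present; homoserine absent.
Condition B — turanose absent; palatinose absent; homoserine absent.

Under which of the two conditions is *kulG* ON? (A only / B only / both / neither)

A only

Condition A:
Turanose is absent, so HolK is active.
Palatinose is present, so QuvP is inactive.
QuvB is produced constitutively and is active.
Required activator QuvP is absent, so *zorG* is not transcribed.
So ZorG is not produced.
Homoserine is absent, so NerT is active.
With repressor NerT bound, *haxQ* is not transcribed.
So HaxQ is not produced.
No repressor is bound and HolK is active, so *kulG* is transcribed.
→ *kulG* is ON in A.
Condition B:
Turanose is absent, so HolK is active.
Palatinose is absent, so QuvP is active.
QuvB is produced constitutively and is active.
No repressor is bound and QuvP and QuvB are active, so *zorG* is transcribed.
So ZorG is produced and active.
Homoserine is absent, so NerT is active.
With repressor NerT bound, *haxQ* is not transcribed.
So HaxQ is not produced.
With repressor ZorG bound, *kulG* is not transcribed.
→ *kulG* is OFF in B.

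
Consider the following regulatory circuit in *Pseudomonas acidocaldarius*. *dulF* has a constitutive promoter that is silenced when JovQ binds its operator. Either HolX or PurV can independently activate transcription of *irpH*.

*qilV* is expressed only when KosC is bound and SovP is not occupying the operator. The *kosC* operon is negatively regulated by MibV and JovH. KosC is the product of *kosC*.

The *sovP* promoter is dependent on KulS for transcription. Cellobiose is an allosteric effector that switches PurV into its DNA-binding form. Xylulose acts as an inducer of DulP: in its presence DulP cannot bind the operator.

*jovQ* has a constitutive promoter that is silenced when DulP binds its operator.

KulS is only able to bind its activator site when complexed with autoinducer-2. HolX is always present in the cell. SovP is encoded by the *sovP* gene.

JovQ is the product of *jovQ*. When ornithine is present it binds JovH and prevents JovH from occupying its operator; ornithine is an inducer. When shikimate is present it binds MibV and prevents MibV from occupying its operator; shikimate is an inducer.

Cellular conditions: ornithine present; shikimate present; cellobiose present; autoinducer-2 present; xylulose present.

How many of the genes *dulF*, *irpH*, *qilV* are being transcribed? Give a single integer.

1

Xylulose is present, so DulP is inactive.
With no repressor bound, *jovQ* is transcribed.
So JovQ is produced and active.
With repressor JovQ bound, *dulF* is not transcribed.
→ *dulF* is OFF.
HolX is produced constitutively and is active.
Cellobiose is present, so PurV is active.
Activator HolX is present, so *irpH* is transcribed.
→ *irpH* is ON.
Shikimate is present, so MibV is inactive.
Ornithine is present, so JovH is inactive.
With no repressor bound, *kosC* is transcribed.
So KosC is produced and active.
Autoinducer-2 is present, so KulS is active.
No repressor is bound and KulS is active, so *sovP* is transcribed.
So SovP is produced and active.
With repressor SovP bound, *qilV* is not transcribed.
→ *qilV* is OFF.
1 of the 3 genes is transcribed.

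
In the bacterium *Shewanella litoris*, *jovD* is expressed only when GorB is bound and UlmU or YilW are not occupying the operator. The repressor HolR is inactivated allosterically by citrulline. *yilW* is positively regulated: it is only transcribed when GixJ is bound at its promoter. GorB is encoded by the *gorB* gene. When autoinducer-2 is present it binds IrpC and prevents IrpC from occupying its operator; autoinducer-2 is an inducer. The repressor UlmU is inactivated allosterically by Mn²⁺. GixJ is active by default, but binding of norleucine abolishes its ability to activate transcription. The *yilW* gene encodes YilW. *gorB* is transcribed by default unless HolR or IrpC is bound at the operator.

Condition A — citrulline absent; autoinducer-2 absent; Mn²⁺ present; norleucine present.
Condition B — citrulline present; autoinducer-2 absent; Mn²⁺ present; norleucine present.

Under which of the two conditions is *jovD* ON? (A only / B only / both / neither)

Condition A:
Citrulline is absent, so HolR is active.
Autoinducer-2 is absent, so IrpC is active.
With repressor HolR bound, *gorB* is not transcribed.
So GorB is not produced.
Mn²⁺ is present, so UlmU is inactive.
Norleucine is present, so GixJ is inactive.
Required activator GixJ is absent, so *yilW* is not transcribed.
So YilW is not produced.
Required activator GorB is absent, so *jovD* is not transcribed.
→ *jovD* is OFF in A.
Condition B:
Citrulline is present, so HolR is inactive.
Autoinducer-2 is absent, so IrpC is active.
With repressor IrpC bound, *gorB* is not transcribed.
So GorB is not produced.
Mn²⁺ is present, so UlmU is inactive.
Norleucine is present, so GixJ is inactive.
Required activator GixJ is absent, so *yilW* is not transcribed.
So YilW is not produced.
Required activator GorB is absent, so *jovD* is not transcribed.
→ *jovD* is OFF in B.

neither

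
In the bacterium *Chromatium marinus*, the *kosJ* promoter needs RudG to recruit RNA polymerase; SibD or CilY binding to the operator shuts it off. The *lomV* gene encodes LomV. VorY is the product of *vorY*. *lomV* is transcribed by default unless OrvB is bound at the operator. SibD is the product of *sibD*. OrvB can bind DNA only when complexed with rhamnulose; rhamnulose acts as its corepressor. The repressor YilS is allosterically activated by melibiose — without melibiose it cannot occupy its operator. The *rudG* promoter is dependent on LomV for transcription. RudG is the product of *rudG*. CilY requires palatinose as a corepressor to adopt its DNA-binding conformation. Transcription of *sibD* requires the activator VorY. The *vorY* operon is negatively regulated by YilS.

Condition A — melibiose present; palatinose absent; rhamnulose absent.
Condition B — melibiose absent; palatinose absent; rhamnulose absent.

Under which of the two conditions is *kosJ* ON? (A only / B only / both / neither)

Condition A:
Melibiose is present, so YilS is active.
With repressor YilS bound, *vorY* is not transcribed.
So VorY is not produced.
Required activator VorY is absent, so *sibD* is not transcribed.
So SibD is not produced.
Palatinose is absent, so CilY is inactive.
Rhamnulose is absent, so OrvB is inactive.
With no repressor bound, *lomV* is transcribed.
So LomV is produced and active.
No repressor is bound and LomV is active, so *rudG* is transcribed.
So RudG is produced and active.
No repressor is bound and RudG is active, so *kosJ* is transcribed.
→ *kosJ* is ON in A.
Condition B:
Melibiose is absent, so YilS is inactive.
With no repressor bound, *vorY* is transcribed.
So VorY is produced and active.
No repressor is bound and VorY is active, so *sibD* is transcribed.
So SibD is produced and active.
Palatinose is absent, so CilY is inactive.
Rhamnulose is absent, so OrvB is inactive.
With no repressor bound, *lomV* is transcribed.
So LomV is produced and active.
No repressor is bound and LomV is active, so *rudG* is transcribed.
So RudG is produced and active.
With repressor SibD bound, *kosJ* is not transcribed.
→ *kosJ* is OFF in B.

A only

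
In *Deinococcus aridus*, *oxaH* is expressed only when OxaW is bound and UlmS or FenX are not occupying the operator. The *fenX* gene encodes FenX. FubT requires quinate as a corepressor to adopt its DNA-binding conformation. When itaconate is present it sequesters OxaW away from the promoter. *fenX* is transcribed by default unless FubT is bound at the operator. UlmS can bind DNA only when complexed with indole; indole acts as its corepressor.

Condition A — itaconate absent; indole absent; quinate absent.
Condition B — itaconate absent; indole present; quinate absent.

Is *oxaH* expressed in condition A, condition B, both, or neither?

Condition A:
Itaconate is absent, so OxaW is active.
Indole is absent, so UlmS is inactive.
Quinate is absent, so FubT is inactive.
With no repressor bound, *fenX* is transcribed.
So FenX is produced and active.
With repressor FenX bound, *oxaH* is not transcribed.
→ *oxaH* is OFF in A.
Condition B:
Itaconate is absent, so OxaW is active.
Indole is present, so UlmS is active.
Quinate is absent, so FubT is inactive.
With no repressor bound, *fenX* is transcribed.
So FenX is produced and active.
With repressor UlmS bound, *oxaH* is not transcribed.
→ *oxaH* is OFF in B.

neither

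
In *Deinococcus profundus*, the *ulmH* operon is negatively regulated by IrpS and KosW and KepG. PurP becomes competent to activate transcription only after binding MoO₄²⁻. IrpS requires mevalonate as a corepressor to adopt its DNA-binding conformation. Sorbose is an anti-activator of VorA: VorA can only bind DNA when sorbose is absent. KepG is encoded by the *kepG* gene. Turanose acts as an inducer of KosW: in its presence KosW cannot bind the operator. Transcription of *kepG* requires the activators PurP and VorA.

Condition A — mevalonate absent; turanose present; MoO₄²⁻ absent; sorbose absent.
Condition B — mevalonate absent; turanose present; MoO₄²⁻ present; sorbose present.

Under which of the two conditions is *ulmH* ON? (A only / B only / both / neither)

Condition A:
Mevalonate is absent, so IrpS is inactive.
Turanose is present, so KosW is inactive.
MoO₄²⁻ is absent, so PurP is inactive.
Sorbose is absent, so VorA is active.
Required activator PurP is absent, so *kepG* is not transcribed.
So KepG is not produced.
With no repressor bound, *ulmH* is transcribed.
→ *ulmH* is ON in A.
Condition B:
Mevalonate is absent, so IrpS is inactive.
Turanose is present, so KosW is inactive.
MoO₄²⁻ is present, so PurP is active.
Sorbose is present, so VorA is inactive.
Required activator VorA is absent, so *kepG* is not transcribed.
So KepG is not produced.
With no repressor bound, *ulmH* is transcribed.
→ *ulmH* is ON in B.

both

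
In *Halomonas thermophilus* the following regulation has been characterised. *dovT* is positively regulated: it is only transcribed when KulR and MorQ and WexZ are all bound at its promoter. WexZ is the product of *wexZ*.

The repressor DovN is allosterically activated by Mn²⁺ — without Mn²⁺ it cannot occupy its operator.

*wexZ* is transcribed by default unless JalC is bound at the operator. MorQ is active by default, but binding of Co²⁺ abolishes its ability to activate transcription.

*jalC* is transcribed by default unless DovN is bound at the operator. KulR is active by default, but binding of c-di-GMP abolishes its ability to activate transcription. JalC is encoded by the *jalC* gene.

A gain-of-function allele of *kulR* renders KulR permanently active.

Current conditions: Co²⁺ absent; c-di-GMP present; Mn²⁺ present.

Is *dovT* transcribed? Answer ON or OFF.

KulR is constitutively active in this strain.
Co²⁺ is absent, so MorQ is active.
Mn²⁺ is present, so DovN is active.
With repressor DovN bound, *jalC* is not transcribed.
So JalC is not produced.
With no repressor bound, *wexZ* is transcribed.
So WexZ is produced and active.
No repressor is bound and KulR and MorQ and WexZ are active, so *dovT* is transcribed.

ON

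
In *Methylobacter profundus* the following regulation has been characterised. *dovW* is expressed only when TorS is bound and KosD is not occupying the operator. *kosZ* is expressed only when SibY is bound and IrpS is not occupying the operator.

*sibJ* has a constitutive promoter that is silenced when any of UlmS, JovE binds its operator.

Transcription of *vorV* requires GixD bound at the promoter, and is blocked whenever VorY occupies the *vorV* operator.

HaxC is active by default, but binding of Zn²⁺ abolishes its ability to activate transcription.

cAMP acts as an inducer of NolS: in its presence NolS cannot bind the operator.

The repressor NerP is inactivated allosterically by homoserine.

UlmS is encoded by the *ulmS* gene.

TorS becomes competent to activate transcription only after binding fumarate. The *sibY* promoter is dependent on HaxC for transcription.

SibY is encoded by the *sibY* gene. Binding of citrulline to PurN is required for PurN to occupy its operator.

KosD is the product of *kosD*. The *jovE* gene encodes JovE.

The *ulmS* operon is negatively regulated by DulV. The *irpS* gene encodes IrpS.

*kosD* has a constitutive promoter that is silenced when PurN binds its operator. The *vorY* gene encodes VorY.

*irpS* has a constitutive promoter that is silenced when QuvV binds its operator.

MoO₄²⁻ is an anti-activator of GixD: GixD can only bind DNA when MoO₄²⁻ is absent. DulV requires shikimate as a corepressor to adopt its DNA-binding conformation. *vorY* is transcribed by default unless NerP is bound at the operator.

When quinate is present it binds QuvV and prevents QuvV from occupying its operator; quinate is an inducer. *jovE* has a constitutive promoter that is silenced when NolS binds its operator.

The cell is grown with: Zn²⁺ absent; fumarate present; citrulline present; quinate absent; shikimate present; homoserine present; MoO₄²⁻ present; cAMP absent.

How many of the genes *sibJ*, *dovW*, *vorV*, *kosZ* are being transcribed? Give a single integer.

3

Shikimate is present, so DulV is active.
With repressor DulV bound, *ulmS* is not transcribed.
So UlmS is not produced.
cAMP is absent, so NolS is active.
With repressor NolS bound, *jovE* is not transcribed.
So JovE is not produced.
With no repressor bound, *sibJ* is transcribed.
→ *sibJ* is ON.
Fumarate is present, so TorS is active.
Citrulline is present, so PurN is active.
With repressor PurN bound, *kosD* is not transcribed.
So KosD is not produced.
No repressor is bound and TorS is active, so *dovW* is transcribed.
→ *dovW* is ON.
MoO₄²⁻ is present, so GixD is inactive.
Homoserine is present, so NerP is inactive.
With no repressor bound, *vorY* is transcribed.
So VorY is produced and active.
With repressor VorY bound, *vorV* is not transcribed.
→ *vorV* is OFF.
Quinate is absent, so QuvV is active.
With repressor QuvV bound, *irpS* is not transcribed.
So IrpS is not produced.
Zn²⁺ is absent, so HaxC is active.
No repressor is bound and HaxC is active, so *sibY* is transcribed.
So SibY is produced and active.
No repressor is bound and SibY is active, so *kosZ* is transcribed.
→ *kosZ* is ON.
3 of the 4 genes are transcribed.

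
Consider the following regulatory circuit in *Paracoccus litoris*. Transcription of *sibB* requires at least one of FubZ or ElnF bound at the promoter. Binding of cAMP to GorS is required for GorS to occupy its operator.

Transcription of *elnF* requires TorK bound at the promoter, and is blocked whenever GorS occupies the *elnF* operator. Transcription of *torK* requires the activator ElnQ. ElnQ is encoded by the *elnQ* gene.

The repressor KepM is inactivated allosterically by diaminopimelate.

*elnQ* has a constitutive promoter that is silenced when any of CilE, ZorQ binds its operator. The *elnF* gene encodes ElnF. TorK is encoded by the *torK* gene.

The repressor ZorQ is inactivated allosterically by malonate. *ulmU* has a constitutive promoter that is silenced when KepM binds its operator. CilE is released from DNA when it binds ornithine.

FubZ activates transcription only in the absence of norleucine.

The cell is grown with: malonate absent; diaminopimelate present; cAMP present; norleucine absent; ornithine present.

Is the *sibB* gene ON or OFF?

Norleucine is absent, so FubZ is active.
cAMP is present, so GorS is active.
Ornithine is present, so CilE is inactive.
Malonate is absent, so ZorQ is active.
With repressor ZorQ bound, *elnQ* is not transcribed.
So ElnQ is not produced.
Required activator ElnQ is absent, so *torK* is not transcribed.
So TorK is not produced.
With repressor GorS bound, *elnF* is not transcribed.
So ElnF is not produced.
Activator FubZ is present, so *sibB* is transcribed.

ON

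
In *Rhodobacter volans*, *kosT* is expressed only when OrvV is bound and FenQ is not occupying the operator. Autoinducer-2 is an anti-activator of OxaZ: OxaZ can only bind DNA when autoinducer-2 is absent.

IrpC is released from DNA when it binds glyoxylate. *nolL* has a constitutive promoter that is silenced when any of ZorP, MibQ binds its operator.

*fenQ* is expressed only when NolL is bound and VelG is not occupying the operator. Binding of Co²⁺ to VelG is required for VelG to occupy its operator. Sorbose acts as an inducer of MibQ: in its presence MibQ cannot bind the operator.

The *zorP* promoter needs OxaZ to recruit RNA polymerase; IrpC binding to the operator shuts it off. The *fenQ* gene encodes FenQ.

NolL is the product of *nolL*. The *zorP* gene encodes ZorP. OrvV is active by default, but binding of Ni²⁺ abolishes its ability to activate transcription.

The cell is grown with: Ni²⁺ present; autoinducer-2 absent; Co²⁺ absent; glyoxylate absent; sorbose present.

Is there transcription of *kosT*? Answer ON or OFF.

OFF

Ni²⁺ is present, so OrvV is inactive.
Co²⁺ is absent, so VelG is inactive.
Autoinducer-2 is absent, so OxaZ is active.
Glyoxylate is absent, so IrpC is active.
With repressor IrpC bound, *zorP* is not transcribed.
So ZorP is not produced.
Sorbose is present, so MibQ is inactive.
With no repressor bound, *nolL* is transcribed.
So NolL is produced and active.
No repressor is bound and NolL is active, so *fenQ* is transcribed.
So FenQ is produced and active.
With repressor FenQ bound, *kosT* is not transcribed.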